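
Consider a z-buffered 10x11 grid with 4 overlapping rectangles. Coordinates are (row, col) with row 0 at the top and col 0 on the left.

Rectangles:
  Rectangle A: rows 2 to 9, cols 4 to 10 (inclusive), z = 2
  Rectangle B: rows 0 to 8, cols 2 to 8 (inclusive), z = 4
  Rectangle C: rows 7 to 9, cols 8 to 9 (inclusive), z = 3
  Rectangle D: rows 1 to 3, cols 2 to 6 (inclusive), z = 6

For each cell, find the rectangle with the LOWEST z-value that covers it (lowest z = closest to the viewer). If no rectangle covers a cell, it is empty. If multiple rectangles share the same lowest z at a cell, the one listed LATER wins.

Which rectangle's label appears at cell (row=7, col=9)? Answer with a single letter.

Answer: A

Derivation:
Check cell (7,9):
  A: rows 2-9 cols 4-10 z=2 -> covers; best now A (z=2)
  B: rows 0-8 cols 2-8 -> outside (col miss)
  C: rows 7-9 cols 8-9 z=3 -> covers; best now A (z=2)
  D: rows 1-3 cols 2-6 -> outside (row miss)
Winner: A at z=2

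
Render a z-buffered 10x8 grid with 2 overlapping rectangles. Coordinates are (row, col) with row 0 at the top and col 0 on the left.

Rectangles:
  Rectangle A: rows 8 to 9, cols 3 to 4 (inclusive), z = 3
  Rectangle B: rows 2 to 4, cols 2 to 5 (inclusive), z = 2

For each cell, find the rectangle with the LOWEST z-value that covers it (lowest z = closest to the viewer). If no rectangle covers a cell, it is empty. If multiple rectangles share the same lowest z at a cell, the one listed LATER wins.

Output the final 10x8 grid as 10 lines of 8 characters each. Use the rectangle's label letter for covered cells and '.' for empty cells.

........
........
..BBBB..
..BBBB..
..BBBB..
........
........
........
...AA...
...AA...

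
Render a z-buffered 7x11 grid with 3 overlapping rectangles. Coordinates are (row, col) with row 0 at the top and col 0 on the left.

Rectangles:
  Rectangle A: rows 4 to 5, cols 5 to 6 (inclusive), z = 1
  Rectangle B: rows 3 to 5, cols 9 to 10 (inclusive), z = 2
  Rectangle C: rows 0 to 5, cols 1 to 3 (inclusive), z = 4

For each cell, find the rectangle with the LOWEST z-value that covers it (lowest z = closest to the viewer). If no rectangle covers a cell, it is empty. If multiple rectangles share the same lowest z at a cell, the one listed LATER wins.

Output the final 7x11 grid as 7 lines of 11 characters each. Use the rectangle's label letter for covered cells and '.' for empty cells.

.CCC.......
.CCC.......
.CCC.......
.CCC.....BB
.CCC.AA..BB
.CCC.AA..BB
...........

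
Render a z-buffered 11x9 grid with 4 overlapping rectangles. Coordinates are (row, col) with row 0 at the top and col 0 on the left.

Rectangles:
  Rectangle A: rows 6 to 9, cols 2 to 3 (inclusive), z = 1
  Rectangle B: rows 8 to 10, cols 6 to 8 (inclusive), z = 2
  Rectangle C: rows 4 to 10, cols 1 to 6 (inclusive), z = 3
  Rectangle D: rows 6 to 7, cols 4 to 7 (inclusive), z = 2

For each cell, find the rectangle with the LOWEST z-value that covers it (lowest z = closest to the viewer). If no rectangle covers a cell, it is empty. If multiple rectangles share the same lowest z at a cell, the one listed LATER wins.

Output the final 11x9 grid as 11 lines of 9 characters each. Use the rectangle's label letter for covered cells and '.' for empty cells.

.........
.........
.........
.........
.CCCCCC..
.CCCCCC..
.CAADDDD.
.CAADDDD.
.CAACCBBB
.CAACCBBB
.CCCCCBBB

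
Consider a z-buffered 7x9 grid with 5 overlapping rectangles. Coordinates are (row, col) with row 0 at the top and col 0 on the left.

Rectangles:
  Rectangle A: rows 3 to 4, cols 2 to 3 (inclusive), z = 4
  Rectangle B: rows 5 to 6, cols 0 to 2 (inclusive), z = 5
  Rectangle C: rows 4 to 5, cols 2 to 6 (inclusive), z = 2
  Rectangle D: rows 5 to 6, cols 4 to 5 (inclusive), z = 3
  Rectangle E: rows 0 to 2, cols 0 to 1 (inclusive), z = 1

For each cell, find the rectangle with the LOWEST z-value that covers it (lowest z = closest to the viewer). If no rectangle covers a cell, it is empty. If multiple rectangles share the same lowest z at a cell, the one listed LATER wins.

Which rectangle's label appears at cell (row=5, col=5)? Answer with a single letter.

Check cell (5,5):
  A: rows 3-4 cols 2-3 -> outside (row miss)
  B: rows 5-6 cols 0-2 -> outside (col miss)
  C: rows 4-5 cols 2-6 z=2 -> covers; best now C (z=2)
  D: rows 5-6 cols 4-5 z=3 -> covers; best now C (z=2)
  E: rows 0-2 cols 0-1 -> outside (row miss)
Winner: C at z=2

Answer: C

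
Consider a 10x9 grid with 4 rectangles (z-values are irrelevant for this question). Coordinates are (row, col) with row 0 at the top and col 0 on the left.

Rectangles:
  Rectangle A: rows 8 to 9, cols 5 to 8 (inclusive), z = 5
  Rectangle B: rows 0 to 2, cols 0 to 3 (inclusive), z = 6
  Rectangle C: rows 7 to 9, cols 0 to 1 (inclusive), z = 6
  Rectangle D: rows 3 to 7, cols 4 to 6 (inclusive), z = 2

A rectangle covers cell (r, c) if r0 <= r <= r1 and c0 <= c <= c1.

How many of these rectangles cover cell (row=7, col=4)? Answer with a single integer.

Check cell (7,4):
  A: rows 8-9 cols 5-8 -> outside (row miss)
  B: rows 0-2 cols 0-3 -> outside (row miss)
  C: rows 7-9 cols 0-1 -> outside (col miss)
  D: rows 3-7 cols 4-6 -> covers
Count covering = 1

Answer: 1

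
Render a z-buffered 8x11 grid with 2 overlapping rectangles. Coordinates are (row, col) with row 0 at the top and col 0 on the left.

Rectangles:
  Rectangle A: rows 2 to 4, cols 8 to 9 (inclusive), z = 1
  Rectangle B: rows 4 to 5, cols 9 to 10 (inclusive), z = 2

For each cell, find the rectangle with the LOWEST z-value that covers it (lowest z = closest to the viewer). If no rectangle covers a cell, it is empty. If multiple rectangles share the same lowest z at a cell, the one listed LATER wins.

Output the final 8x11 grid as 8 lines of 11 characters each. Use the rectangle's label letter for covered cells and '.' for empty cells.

...........
...........
........AA.
........AA.
........AAB
.........BB
...........
...........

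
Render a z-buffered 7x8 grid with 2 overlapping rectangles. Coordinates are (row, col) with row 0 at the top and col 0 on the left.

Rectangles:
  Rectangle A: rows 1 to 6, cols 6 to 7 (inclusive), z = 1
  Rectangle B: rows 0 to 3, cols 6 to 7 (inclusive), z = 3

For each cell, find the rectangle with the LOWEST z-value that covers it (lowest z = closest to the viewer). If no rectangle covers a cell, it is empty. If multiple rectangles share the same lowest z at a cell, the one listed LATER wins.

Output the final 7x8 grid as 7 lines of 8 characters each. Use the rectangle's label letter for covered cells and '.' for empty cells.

......BB
......AA
......AA
......AA
......AA
......AA
......AA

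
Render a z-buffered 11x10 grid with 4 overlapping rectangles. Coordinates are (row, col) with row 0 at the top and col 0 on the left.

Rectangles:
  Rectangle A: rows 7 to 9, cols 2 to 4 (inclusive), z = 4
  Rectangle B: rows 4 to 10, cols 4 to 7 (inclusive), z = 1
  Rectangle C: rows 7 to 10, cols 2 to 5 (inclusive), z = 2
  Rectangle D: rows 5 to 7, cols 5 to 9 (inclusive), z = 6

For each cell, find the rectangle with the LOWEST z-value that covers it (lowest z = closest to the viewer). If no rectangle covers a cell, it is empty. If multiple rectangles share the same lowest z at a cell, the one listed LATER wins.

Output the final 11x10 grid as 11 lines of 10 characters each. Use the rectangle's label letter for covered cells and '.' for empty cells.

..........
..........
..........
..........
....BBBB..
....BBBBDD
....BBBBDD
..CCBBBBDD
..CCBBBB..
..CCBBBB..
..CCBBBB..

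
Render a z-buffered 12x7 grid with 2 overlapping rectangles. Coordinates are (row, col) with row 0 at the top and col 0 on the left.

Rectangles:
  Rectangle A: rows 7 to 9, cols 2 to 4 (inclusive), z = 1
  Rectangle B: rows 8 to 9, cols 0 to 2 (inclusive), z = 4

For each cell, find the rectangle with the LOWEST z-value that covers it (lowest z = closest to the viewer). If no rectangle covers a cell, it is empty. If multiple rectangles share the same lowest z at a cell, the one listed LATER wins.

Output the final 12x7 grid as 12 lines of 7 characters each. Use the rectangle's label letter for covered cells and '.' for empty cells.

.......
.......
.......
.......
.......
.......
.......
..AAA..
BBAAA..
BBAAA..
.......
.......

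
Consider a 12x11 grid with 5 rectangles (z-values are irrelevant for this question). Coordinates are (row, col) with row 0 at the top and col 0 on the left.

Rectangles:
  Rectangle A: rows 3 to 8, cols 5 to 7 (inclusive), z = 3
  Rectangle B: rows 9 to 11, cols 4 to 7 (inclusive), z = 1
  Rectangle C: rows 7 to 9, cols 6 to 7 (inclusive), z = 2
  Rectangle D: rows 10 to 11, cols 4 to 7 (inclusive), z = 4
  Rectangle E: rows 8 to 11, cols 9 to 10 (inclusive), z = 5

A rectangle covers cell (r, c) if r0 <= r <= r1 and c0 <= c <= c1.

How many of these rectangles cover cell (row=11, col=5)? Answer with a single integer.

Check cell (11,5):
  A: rows 3-8 cols 5-7 -> outside (row miss)
  B: rows 9-11 cols 4-7 -> covers
  C: rows 7-9 cols 6-7 -> outside (row miss)
  D: rows 10-11 cols 4-7 -> covers
  E: rows 8-11 cols 9-10 -> outside (col miss)
Count covering = 2

Answer: 2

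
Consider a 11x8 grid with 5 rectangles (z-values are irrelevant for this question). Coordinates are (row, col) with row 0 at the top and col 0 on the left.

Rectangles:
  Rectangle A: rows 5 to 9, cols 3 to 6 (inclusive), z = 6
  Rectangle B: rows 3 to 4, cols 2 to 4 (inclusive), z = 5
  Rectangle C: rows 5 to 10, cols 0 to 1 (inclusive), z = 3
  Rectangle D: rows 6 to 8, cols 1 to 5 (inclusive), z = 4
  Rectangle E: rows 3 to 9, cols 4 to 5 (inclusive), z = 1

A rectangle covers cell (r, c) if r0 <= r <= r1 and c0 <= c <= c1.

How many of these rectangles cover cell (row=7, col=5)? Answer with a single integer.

Answer: 3

Derivation:
Check cell (7,5):
  A: rows 5-9 cols 3-6 -> covers
  B: rows 3-4 cols 2-4 -> outside (row miss)
  C: rows 5-10 cols 0-1 -> outside (col miss)
  D: rows 6-8 cols 1-5 -> covers
  E: rows 3-9 cols 4-5 -> covers
Count covering = 3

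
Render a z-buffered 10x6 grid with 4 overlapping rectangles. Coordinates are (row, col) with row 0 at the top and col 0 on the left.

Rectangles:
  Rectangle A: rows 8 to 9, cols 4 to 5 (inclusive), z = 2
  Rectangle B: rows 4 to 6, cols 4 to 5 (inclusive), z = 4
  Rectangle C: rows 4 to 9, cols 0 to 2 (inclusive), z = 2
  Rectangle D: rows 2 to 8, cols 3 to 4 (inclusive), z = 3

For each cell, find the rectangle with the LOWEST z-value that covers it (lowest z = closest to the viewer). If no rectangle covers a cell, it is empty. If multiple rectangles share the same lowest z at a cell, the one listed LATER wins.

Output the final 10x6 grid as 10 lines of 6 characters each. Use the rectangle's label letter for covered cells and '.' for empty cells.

......
......
...DD.
...DD.
CCCDDB
CCCDDB
CCCDDB
CCCDD.
CCCDAA
CCC.AA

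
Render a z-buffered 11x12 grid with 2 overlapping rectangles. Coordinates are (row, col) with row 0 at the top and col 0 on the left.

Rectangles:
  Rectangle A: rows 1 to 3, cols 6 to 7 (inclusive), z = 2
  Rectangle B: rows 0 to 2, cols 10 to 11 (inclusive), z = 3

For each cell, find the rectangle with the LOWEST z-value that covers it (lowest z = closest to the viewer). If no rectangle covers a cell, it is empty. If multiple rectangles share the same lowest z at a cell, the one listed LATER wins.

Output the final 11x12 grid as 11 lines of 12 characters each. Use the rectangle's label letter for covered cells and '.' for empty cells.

..........BB
......AA..BB
......AA..BB
......AA....
............
............
............
............
............
............
............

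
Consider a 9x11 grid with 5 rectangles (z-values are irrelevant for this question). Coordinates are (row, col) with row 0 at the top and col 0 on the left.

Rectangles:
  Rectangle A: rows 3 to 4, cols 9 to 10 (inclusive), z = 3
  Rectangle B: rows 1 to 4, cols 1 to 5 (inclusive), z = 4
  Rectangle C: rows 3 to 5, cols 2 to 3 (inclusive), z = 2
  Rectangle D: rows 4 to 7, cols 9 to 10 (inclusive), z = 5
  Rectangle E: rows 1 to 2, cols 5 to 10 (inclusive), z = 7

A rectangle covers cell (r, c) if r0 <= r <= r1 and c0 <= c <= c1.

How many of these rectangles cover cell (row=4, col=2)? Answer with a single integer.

Check cell (4,2):
  A: rows 3-4 cols 9-10 -> outside (col miss)
  B: rows 1-4 cols 1-5 -> covers
  C: rows 3-5 cols 2-3 -> covers
  D: rows 4-7 cols 9-10 -> outside (col miss)
  E: rows 1-2 cols 5-10 -> outside (row miss)
Count covering = 2

Answer: 2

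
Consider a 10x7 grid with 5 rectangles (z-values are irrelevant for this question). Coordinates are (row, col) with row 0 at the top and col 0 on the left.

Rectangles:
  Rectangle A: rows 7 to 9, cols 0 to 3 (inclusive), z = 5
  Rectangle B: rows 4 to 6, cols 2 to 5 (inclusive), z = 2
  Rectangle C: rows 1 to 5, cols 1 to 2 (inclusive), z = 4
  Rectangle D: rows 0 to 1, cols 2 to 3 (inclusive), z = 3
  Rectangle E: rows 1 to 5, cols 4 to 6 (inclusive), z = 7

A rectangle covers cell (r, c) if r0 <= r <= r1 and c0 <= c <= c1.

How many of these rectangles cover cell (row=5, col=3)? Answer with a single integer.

Check cell (5,3):
  A: rows 7-9 cols 0-3 -> outside (row miss)
  B: rows 4-6 cols 2-5 -> covers
  C: rows 1-5 cols 1-2 -> outside (col miss)
  D: rows 0-1 cols 2-3 -> outside (row miss)
  E: rows 1-5 cols 4-6 -> outside (col miss)
Count covering = 1

Answer: 1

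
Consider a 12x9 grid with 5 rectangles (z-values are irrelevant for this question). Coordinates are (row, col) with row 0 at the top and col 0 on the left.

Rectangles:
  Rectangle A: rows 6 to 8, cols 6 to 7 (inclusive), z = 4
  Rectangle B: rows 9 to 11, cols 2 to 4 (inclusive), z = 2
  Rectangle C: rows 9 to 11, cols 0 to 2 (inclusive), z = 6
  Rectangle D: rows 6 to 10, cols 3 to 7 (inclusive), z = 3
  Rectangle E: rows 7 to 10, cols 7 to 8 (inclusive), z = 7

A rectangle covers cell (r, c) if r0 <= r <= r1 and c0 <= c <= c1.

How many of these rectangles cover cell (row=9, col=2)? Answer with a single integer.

Check cell (9,2):
  A: rows 6-8 cols 6-7 -> outside (row miss)
  B: rows 9-11 cols 2-4 -> covers
  C: rows 9-11 cols 0-2 -> covers
  D: rows 6-10 cols 3-7 -> outside (col miss)
  E: rows 7-10 cols 7-8 -> outside (col miss)
Count covering = 2

Answer: 2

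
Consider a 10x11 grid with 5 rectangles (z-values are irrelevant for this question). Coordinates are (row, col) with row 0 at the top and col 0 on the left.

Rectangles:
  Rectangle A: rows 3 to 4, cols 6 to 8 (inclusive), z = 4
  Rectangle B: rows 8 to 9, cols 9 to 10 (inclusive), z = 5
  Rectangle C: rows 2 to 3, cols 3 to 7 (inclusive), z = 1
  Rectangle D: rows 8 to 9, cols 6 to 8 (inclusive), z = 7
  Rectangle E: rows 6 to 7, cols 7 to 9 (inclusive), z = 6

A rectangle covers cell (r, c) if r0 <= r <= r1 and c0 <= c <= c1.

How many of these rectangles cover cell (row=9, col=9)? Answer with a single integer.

Answer: 1

Derivation:
Check cell (9,9):
  A: rows 3-4 cols 6-8 -> outside (row miss)
  B: rows 8-9 cols 9-10 -> covers
  C: rows 2-3 cols 3-7 -> outside (row miss)
  D: rows 8-9 cols 6-8 -> outside (col miss)
  E: rows 6-7 cols 7-9 -> outside (row miss)
Count covering = 1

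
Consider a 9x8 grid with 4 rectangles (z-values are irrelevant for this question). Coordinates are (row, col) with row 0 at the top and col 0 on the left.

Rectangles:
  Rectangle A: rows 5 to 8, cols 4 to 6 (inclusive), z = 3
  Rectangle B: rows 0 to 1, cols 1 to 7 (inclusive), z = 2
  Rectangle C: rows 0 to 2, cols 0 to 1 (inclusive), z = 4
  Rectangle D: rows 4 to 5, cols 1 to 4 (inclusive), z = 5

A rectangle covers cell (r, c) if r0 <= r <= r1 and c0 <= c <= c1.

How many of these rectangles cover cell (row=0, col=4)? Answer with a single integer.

Answer: 1

Derivation:
Check cell (0,4):
  A: rows 5-8 cols 4-6 -> outside (row miss)
  B: rows 0-1 cols 1-7 -> covers
  C: rows 0-2 cols 0-1 -> outside (col miss)
  D: rows 4-5 cols 1-4 -> outside (row miss)
Count covering = 1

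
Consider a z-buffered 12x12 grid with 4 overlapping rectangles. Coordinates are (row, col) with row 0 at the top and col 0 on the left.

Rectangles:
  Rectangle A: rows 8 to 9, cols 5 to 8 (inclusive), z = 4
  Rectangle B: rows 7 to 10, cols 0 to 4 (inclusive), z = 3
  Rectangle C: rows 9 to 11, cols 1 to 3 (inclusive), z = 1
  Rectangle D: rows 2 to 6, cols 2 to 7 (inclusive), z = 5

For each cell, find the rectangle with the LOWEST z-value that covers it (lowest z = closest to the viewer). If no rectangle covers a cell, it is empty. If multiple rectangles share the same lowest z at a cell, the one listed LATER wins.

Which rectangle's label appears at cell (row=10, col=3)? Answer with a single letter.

Answer: C

Derivation:
Check cell (10,3):
  A: rows 8-9 cols 5-8 -> outside (row miss)
  B: rows 7-10 cols 0-4 z=3 -> covers; best now B (z=3)
  C: rows 9-11 cols 1-3 z=1 -> covers; best now C (z=1)
  D: rows 2-6 cols 2-7 -> outside (row miss)
Winner: C at z=1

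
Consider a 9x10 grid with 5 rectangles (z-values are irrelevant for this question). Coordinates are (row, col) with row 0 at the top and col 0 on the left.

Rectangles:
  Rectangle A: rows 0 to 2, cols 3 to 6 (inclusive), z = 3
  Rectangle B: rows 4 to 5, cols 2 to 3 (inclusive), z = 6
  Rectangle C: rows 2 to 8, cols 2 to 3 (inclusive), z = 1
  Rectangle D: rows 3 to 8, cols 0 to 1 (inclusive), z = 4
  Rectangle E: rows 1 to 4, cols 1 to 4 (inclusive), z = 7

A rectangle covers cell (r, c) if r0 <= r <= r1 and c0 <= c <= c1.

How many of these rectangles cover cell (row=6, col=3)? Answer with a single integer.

Check cell (6,3):
  A: rows 0-2 cols 3-6 -> outside (row miss)
  B: rows 4-5 cols 2-3 -> outside (row miss)
  C: rows 2-8 cols 2-3 -> covers
  D: rows 3-8 cols 0-1 -> outside (col miss)
  E: rows 1-4 cols 1-4 -> outside (row miss)
Count covering = 1

Answer: 1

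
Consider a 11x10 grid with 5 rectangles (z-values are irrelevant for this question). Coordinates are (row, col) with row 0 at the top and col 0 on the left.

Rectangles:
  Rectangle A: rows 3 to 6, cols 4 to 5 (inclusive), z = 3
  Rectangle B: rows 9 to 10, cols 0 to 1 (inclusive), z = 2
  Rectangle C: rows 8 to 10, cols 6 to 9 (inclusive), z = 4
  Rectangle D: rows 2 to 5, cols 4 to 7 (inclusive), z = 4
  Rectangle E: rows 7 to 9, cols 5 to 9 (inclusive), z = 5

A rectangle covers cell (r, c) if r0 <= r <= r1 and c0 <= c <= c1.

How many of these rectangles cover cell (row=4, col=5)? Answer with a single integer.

Answer: 2

Derivation:
Check cell (4,5):
  A: rows 3-6 cols 4-5 -> covers
  B: rows 9-10 cols 0-1 -> outside (row miss)
  C: rows 8-10 cols 6-9 -> outside (row miss)
  D: rows 2-5 cols 4-7 -> covers
  E: rows 7-9 cols 5-9 -> outside (row miss)
Count covering = 2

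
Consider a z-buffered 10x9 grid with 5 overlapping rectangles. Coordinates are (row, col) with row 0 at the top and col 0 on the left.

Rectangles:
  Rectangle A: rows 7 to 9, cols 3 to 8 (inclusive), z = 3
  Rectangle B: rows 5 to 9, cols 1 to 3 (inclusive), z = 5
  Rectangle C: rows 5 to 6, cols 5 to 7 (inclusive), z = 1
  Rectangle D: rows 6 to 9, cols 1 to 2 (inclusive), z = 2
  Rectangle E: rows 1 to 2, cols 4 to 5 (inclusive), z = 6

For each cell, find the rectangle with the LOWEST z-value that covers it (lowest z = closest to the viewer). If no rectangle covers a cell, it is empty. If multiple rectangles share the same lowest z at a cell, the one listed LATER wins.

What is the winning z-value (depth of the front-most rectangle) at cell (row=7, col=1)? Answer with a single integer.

Check cell (7,1):
  A: rows 7-9 cols 3-8 -> outside (col miss)
  B: rows 5-9 cols 1-3 z=5 -> covers; best now B (z=5)
  C: rows 5-6 cols 5-7 -> outside (row miss)
  D: rows 6-9 cols 1-2 z=2 -> covers; best now D (z=2)
  E: rows 1-2 cols 4-5 -> outside (row miss)
Winner: D at z=2

Answer: 2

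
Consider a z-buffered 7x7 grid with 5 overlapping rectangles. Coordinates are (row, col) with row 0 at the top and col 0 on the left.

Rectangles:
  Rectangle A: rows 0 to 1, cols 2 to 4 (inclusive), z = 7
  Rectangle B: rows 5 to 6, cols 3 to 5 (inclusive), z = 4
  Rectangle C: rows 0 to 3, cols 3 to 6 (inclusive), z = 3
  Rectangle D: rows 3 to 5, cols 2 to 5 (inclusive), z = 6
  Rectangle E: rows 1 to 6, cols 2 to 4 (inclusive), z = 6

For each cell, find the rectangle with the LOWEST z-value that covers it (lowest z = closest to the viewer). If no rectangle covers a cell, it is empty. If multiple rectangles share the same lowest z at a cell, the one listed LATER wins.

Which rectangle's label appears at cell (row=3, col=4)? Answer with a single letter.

Check cell (3,4):
  A: rows 0-1 cols 2-4 -> outside (row miss)
  B: rows 5-6 cols 3-5 -> outside (row miss)
  C: rows 0-3 cols 3-6 z=3 -> covers; best now C (z=3)
  D: rows 3-5 cols 2-5 z=6 -> covers; best now C (z=3)
  E: rows 1-6 cols 2-4 z=6 -> covers; best now C (z=3)
Winner: C at z=3

Answer: C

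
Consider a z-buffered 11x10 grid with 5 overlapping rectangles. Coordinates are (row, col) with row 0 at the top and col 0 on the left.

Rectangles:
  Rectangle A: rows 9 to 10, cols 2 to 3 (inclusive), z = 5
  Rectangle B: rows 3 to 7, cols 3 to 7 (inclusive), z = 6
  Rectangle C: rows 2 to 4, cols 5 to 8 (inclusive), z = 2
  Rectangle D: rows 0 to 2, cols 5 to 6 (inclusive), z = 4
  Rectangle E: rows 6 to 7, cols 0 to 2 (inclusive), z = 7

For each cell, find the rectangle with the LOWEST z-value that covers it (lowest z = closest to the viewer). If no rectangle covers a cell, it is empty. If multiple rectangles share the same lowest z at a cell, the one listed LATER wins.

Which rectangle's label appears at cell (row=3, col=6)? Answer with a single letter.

Check cell (3,6):
  A: rows 9-10 cols 2-3 -> outside (row miss)
  B: rows 3-7 cols 3-7 z=6 -> covers; best now B (z=6)
  C: rows 2-4 cols 5-8 z=2 -> covers; best now C (z=2)
  D: rows 0-2 cols 5-6 -> outside (row miss)
  E: rows 6-7 cols 0-2 -> outside (row miss)
Winner: C at z=2

Answer: C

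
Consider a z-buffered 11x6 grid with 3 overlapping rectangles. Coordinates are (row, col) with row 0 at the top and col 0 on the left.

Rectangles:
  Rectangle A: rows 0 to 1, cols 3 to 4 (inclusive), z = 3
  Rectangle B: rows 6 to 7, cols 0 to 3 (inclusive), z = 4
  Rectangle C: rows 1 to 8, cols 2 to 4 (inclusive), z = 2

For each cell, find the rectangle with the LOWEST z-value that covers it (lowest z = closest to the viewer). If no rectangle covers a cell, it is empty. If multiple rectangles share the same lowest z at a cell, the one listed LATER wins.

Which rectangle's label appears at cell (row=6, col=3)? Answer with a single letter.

Check cell (6,3):
  A: rows 0-1 cols 3-4 -> outside (row miss)
  B: rows 6-7 cols 0-3 z=4 -> covers; best now B (z=4)
  C: rows 1-8 cols 2-4 z=2 -> covers; best now C (z=2)
Winner: C at z=2

Answer: C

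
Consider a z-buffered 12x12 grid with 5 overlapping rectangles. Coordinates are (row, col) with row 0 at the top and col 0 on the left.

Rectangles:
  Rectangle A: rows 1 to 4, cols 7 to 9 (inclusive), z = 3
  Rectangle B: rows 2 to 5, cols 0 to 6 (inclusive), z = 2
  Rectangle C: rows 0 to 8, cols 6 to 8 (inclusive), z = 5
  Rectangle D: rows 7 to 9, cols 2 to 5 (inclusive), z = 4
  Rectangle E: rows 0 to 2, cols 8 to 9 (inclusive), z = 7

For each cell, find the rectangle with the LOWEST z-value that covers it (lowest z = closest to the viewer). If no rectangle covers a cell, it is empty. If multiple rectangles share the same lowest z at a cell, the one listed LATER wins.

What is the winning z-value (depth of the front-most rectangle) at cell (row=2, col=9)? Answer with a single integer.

Answer: 3

Derivation:
Check cell (2,9):
  A: rows 1-4 cols 7-9 z=3 -> covers; best now A (z=3)
  B: rows 2-5 cols 0-6 -> outside (col miss)
  C: rows 0-8 cols 6-8 -> outside (col miss)
  D: rows 7-9 cols 2-5 -> outside (row miss)
  E: rows 0-2 cols 8-9 z=7 -> covers; best now A (z=3)
Winner: A at z=3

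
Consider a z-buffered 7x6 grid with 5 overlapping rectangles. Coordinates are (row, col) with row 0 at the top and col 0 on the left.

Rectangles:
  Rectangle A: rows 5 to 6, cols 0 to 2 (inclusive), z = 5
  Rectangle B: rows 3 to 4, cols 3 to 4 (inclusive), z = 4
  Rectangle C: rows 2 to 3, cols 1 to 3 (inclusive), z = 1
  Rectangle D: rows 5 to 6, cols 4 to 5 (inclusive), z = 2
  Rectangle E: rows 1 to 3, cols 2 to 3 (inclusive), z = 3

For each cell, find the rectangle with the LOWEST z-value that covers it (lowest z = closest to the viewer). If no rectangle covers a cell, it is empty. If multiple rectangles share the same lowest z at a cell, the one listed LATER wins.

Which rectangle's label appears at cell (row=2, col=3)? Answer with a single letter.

Answer: C

Derivation:
Check cell (2,3):
  A: rows 5-6 cols 0-2 -> outside (row miss)
  B: rows 3-4 cols 3-4 -> outside (row miss)
  C: rows 2-3 cols 1-3 z=1 -> covers; best now C (z=1)
  D: rows 5-6 cols 4-5 -> outside (row miss)
  E: rows 1-3 cols 2-3 z=3 -> covers; best now C (z=1)
Winner: C at z=1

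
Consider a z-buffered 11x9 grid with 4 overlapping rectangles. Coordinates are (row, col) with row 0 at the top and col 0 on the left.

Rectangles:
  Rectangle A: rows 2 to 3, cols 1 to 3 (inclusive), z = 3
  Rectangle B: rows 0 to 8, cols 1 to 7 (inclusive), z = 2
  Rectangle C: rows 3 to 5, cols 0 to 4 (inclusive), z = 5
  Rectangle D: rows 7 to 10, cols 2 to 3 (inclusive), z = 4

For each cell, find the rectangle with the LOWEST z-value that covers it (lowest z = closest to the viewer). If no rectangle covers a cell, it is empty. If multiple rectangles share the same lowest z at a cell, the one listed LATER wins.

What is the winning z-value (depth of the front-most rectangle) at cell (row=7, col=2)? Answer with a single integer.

Answer: 2

Derivation:
Check cell (7,2):
  A: rows 2-3 cols 1-3 -> outside (row miss)
  B: rows 0-8 cols 1-7 z=2 -> covers; best now B (z=2)
  C: rows 3-5 cols 0-4 -> outside (row miss)
  D: rows 7-10 cols 2-3 z=4 -> covers; best now B (z=2)
Winner: B at z=2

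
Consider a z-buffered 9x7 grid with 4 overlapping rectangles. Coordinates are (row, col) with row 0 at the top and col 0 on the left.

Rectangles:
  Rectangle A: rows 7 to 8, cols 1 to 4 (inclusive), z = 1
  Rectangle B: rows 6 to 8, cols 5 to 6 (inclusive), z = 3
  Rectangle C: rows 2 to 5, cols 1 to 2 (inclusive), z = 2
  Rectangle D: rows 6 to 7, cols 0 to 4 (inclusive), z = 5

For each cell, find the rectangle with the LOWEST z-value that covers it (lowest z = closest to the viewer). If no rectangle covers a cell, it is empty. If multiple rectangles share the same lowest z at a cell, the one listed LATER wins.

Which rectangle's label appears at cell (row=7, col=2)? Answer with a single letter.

Check cell (7,2):
  A: rows 7-8 cols 1-4 z=1 -> covers; best now A (z=1)
  B: rows 6-8 cols 5-6 -> outside (col miss)
  C: rows 2-5 cols 1-2 -> outside (row miss)
  D: rows 6-7 cols 0-4 z=5 -> covers; best now A (z=1)
Winner: A at z=1

Answer: A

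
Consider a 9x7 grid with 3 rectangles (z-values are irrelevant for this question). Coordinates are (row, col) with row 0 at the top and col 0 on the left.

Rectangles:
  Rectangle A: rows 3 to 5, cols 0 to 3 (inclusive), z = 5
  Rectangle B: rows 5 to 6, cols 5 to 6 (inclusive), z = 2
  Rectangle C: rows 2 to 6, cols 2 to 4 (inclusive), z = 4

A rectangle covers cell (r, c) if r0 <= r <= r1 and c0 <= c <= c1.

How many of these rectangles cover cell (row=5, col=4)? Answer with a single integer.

Answer: 1

Derivation:
Check cell (5,4):
  A: rows 3-5 cols 0-3 -> outside (col miss)
  B: rows 5-6 cols 5-6 -> outside (col miss)
  C: rows 2-6 cols 2-4 -> covers
Count covering = 1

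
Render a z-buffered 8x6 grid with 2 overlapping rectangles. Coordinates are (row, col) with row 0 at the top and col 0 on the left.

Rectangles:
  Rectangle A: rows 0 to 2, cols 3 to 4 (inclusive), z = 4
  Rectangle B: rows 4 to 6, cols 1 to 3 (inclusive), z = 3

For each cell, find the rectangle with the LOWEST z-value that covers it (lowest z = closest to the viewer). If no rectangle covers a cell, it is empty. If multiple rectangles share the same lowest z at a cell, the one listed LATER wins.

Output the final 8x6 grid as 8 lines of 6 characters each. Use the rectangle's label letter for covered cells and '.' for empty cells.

...AA.
...AA.
...AA.
......
.BBB..
.BBB..
.BBB..
......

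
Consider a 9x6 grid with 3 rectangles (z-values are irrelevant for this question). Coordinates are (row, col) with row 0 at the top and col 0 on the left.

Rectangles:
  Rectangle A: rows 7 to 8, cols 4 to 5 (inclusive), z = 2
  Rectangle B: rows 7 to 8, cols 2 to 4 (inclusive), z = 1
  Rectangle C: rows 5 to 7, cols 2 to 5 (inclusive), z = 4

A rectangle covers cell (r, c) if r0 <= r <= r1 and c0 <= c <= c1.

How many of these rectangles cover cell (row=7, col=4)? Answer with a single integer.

Check cell (7,4):
  A: rows 7-8 cols 4-5 -> covers
  B: rows 7-8 cols 2-4 -> covers
  C: rows 5-7 cols 2-5 -> covers
Count covering = 3

Answer: 3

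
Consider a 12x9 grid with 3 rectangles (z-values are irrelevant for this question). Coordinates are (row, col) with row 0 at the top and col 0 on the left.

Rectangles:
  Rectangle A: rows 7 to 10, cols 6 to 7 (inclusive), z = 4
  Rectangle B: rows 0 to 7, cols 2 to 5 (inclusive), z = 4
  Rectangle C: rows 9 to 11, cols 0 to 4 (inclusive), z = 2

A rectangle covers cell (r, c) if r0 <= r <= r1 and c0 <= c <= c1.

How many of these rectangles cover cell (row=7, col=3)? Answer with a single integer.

Answer: 1

Derivation:
Check cell (7,3):
  A: rows 7-10 cols 6-7 -> outside (col miss)
  B: rows 0-7 cols 2-5 -> covers
  C: rows 9-11 cols 0-4 -> outside (row miss)
Count covering = 1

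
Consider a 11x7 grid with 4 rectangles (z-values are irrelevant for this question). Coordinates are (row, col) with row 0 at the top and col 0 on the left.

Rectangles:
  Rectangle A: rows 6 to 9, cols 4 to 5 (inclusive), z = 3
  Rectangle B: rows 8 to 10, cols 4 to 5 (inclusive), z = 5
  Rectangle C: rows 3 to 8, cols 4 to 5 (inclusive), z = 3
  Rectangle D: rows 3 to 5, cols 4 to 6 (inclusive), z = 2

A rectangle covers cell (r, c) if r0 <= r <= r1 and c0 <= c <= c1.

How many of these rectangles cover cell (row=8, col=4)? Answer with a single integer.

Check cell (8,4):
  A: rows 6-9 cols 4-5 -> covers
  B: rows 8-10 cols 4-5 -> covers
  C: rows 3-8 cols 4-5 -> covers
  D: rows 3-5 cols 4-6 -> outside (row miss)
Count covering = 3

Answer: 3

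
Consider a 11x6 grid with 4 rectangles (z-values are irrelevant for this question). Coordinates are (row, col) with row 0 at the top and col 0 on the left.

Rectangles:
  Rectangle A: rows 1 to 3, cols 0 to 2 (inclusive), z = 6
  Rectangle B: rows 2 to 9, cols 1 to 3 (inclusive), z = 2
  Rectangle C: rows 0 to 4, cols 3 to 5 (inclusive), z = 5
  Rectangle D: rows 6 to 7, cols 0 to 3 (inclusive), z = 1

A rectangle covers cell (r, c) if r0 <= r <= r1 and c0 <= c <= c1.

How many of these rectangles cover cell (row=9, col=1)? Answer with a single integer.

Answer: 1

Derivation:
Check cell (9,1):
  A: rows 1-3 cols 0-2 -> outside (row miss)
  B: rows 2-9 cols 1-3 -> covers
  C: rows 0-4 cols 3-5 -> outside (row miss)
  D: rows 6-7 cols 0-3 -> outside (row miss)
Count covering = 1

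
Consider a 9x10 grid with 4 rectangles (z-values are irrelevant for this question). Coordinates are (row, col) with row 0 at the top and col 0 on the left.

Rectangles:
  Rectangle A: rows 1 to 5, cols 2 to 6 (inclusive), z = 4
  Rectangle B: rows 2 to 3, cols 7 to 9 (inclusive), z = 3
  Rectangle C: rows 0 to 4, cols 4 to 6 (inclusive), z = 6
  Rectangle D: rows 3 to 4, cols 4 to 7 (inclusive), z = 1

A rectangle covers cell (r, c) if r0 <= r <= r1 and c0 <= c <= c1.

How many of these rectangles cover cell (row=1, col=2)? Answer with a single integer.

Check cell (1,2):
  A: rows 1-5 cols 2-6 -> covers
  B: rows 2-3 cols 7-9 -> outside (row miss)
  C: rows 0-4 cols 4-6 -> outside (col miss)
  D: rows 3-4 cols 4-7 -> outside (row miss)
Count covering = 1

Answer: 1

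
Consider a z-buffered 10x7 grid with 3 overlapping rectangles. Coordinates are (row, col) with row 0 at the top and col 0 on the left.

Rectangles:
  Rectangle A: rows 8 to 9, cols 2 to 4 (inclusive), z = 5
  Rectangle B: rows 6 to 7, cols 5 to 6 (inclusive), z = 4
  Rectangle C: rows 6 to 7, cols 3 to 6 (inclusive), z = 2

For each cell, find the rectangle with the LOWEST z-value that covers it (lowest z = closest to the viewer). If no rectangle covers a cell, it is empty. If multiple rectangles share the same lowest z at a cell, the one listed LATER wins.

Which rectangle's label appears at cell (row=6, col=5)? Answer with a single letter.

Check cell (6,5):
  A: rows 8-9 cols 2-4 -> outside (row miss)
  B: rows 6-7 cols 5-6 z=4 -> covers; best now B (z=4)
  C: rows 6-7 cols 3-6 z=2 -> covers; best now C (z=2)
Winner: C at z=2

Answer: C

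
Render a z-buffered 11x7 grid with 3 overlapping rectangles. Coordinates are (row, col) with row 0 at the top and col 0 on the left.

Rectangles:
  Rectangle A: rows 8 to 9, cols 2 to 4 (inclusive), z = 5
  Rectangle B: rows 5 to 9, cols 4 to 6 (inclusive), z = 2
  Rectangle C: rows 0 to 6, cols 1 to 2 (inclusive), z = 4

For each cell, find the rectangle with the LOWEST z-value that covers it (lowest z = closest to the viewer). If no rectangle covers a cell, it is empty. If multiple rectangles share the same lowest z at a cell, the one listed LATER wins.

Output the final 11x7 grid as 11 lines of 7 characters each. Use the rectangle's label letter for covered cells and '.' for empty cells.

.CC....
.CC....
.CC....
.CC....
.CC....
.CC.BBB
.CC.BBB
....BBB
..AABBB
..AABBB
.......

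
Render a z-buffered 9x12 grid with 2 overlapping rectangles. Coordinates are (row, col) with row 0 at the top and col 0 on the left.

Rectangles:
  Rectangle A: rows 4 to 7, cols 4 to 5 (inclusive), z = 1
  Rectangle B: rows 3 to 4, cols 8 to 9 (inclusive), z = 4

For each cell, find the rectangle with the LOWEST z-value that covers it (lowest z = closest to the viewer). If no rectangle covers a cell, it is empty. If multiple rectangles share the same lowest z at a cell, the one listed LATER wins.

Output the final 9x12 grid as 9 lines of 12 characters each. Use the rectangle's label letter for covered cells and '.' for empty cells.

............
............
............
........BB..
....AA..BB..
....AA......
....AA......
....AA......
............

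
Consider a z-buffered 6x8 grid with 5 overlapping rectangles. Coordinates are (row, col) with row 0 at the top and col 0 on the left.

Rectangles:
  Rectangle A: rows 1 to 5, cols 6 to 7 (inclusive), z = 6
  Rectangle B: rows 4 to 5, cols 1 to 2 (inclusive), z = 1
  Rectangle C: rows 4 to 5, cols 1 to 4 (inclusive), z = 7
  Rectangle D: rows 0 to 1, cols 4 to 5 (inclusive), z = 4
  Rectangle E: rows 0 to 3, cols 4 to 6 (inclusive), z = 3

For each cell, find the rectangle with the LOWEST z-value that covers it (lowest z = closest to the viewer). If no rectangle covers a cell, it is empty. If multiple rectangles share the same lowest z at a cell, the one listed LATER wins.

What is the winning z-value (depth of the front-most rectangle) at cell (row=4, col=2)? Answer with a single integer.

Check cell (4,2):
  A: rows 1-5 cols 6-7 -> outside (col miss)
  B: rows 4-5 cols 1-2 z=1 -> covers; best now B (z=1)
  C: rows 4-5 cols 1-4 z=7 -> covers; best now B (z=1)
  D: rows 0-1 cols 4-5 -> outside (row miss)
  E: rows 0-3 cols 4-6 -> outside (row miss)
Winner: B at z=1

Answer: 1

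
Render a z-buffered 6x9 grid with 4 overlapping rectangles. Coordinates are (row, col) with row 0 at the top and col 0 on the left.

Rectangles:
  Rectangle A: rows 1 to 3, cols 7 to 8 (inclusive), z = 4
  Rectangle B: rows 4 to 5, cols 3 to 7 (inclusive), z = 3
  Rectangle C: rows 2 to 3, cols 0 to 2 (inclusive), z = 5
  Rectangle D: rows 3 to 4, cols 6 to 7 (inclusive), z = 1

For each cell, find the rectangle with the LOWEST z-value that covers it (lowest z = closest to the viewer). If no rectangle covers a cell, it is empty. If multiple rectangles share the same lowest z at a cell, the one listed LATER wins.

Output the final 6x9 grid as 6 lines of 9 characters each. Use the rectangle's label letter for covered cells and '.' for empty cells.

.........
.......AA
CCC....AA
CCC...DDA
...BBBDD.
...BBBBB.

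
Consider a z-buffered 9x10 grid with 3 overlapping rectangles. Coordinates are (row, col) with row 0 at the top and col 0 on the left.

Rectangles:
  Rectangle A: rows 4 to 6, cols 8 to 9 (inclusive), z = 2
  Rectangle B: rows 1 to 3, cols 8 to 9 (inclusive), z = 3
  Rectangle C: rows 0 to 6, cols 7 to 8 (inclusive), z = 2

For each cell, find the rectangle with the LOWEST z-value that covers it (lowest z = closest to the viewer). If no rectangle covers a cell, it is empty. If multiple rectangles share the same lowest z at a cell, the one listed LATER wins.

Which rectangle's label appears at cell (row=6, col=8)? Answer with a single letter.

Answer: C

Derivation:
Check cell (6,8):
  A: rows 4-6 cols 8-9 z=2 -> covers; best now A (z=2)
  B: rows 1-3 cols 8-9 -> outside (row miss)
  C: rows 0-6 cols 7-8 z=2 -> covers; best now C (z=2)
Winner: C at z=2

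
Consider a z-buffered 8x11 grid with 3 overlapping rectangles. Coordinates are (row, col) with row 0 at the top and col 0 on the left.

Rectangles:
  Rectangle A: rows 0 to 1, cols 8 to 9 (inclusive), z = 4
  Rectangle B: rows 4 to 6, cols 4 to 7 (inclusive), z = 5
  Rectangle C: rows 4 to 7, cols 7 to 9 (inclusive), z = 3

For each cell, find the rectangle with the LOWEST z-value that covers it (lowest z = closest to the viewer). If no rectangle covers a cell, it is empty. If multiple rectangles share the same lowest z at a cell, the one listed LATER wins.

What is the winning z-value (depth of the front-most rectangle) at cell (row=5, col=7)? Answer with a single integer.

Check cell (5,7):
  A: rows 0-1 cols 8-9 -> outside (row miss)
  B: rows 4-6 cols 4-7 z=5 -> covers; best now B (z=5)
  C: rows 4-7 cols 7-9 z=3 -> covers; best now C (z=3)
Winner: C at z=3

Answer: 3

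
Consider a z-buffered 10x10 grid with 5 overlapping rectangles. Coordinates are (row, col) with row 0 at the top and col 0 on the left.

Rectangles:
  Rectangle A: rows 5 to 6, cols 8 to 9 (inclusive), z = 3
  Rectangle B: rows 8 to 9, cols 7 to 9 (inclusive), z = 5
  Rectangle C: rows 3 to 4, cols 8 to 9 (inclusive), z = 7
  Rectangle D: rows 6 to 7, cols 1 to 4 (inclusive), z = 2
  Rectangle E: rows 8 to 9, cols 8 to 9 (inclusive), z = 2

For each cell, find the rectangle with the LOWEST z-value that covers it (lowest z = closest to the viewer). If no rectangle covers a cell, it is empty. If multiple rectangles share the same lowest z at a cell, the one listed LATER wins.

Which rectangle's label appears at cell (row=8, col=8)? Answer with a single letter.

Check cell (8,8):
  A: rows 5-6 cols 8-9 -> outside (row miss)
  B: rows 8-9 cols 7-9 z=5 -> covers; best now B (z=5)
  C: rows 3-4 cols 8-9 -> outside (row miss)
  D: rows 6-7 cols 1-4 -> outside (row miss)
  E: rows 8-9 cols 8-9 z=2 -> covers; best now E (z=2)
Winner: E at z=2

Answer: E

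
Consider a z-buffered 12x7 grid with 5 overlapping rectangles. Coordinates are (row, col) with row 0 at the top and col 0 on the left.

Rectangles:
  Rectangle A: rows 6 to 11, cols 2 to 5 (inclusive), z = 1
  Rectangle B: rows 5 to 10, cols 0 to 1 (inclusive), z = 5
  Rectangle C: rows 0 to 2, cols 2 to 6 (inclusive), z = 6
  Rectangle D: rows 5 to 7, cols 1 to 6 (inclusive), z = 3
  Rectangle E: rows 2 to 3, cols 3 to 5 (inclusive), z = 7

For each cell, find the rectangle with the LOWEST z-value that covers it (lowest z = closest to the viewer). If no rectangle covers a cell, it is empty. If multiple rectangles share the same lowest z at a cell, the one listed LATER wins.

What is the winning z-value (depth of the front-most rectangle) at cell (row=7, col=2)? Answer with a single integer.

Check cell (7,2):
  A: rows 6-11 cols 2-5 z=1 -> covers; best now A (z=1)
  B: rows 5-10 cols 0-1 -> outside (col miss)
  C: rows 0-2 cols 2-6 -> outside (row miss)
  D: rows 5-7 cols 1-6 z=3 -> covers; best now A (z=1)
  E: rows 2-3 cols 3-5 -> outside (row miss)
Winner: A at z=1

Answer: 1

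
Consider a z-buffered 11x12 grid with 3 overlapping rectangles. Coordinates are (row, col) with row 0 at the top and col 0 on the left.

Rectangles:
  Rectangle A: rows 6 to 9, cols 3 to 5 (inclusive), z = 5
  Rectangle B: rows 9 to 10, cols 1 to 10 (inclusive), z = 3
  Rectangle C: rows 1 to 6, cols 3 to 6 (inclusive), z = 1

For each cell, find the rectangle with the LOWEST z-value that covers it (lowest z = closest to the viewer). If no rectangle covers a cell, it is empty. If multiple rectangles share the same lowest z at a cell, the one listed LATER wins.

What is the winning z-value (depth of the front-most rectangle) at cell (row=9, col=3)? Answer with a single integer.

Answer: 3

Derivation:
Check cell (9,3):
  A: rows 6-9 cols 3-5 z=5 -> covers; best now A (z=5)
  B: rows 9-10 cols 1-10 z=3 -> covers; best now B (z=3)
  C: rows 1-6 cols 3-6 -> outside (row miss)
Winner: B at z=3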